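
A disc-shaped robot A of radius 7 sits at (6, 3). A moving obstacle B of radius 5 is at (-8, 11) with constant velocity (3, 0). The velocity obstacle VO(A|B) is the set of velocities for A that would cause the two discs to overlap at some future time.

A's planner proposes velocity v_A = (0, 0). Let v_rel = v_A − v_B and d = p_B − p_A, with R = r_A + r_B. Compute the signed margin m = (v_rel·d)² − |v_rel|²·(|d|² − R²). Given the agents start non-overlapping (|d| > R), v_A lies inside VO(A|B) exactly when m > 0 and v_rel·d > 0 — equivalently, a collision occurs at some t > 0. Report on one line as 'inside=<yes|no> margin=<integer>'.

d = (-14, 8),  |d|² = 260;  R = 7+5 = 12,  c = 260−12² = 116
v_rel = (-3, 0),  |v_rel|² = 9;  v_rel·d = (-3)·(-14) + (0)·(8) = 42
9·t² − 84·t + 116 = 0  ⇒  m = 42² − 9·116 = 720
m = 720 > 0,  v_rel·d = 42 > 0  ⇒  inside

inside=yes margin=720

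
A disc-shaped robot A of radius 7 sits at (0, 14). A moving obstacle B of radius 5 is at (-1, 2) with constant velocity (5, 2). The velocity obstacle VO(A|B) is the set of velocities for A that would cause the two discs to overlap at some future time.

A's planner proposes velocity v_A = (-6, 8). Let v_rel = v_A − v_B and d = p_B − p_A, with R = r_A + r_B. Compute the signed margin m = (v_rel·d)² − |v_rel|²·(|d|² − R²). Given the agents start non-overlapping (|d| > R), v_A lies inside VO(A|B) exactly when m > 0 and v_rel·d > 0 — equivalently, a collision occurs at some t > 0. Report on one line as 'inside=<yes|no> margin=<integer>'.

d = (-1, -12),  |d|² = 145;  R = 7+5 = 12,  c = 145−12² = 1
v_rel = (-11, 6),  |v_rel|² = 157;  v_rel·d = (-11)·(-1) + (6)·(-12) = -61
157·t² + 122·t + 1 = 0  ⇒  m = (-61)² − 157·1 = 3564
m = 3564 > 0,  v_rel·d = -61 < 0  ⇒  outside

inside=no margin=3564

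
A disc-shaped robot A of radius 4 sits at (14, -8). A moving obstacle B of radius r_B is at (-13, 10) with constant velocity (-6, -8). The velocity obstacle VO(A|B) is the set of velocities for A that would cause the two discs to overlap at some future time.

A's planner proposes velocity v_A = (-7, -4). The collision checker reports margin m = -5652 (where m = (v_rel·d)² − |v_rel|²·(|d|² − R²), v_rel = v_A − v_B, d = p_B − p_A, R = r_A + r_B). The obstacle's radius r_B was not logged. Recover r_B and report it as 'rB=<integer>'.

m = -5652
d = (-27, 18);  v_rel = (-1, 4),  |v_rel|² = 17
v_rel×d = (-1)·(18) − (4)·(-27) = 90
since m = R²·17 − 90²:  R² = (8100 + -5652) / 17 = 144
R = √144 = 12  ⇒  r_B = 12 − 4 = 8

rB=8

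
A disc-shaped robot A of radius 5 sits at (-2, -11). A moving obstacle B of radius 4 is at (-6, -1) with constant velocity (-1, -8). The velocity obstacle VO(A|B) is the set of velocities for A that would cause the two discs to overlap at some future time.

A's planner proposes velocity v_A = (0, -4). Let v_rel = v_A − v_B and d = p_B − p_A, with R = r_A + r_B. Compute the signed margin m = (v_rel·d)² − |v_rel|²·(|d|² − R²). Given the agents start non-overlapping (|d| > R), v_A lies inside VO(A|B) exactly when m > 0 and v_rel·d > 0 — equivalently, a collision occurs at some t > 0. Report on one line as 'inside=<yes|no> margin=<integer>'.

d = (-4, 10),  |d|² = 116;  R = 5+4 = 9,  c = 116−9² = 35
v_rel = (1, 4),  |v_rel|² = 17;  v_rel·d = (1)·(-4) + (4)·(10) = 36
17·t² − 72·t + 35 = 0  ⇒  m = 36² − 17·35 = 701
m = 701 > 0,  v_rel·d = 36 > 0  ⇒  inside

inside=yes margin=701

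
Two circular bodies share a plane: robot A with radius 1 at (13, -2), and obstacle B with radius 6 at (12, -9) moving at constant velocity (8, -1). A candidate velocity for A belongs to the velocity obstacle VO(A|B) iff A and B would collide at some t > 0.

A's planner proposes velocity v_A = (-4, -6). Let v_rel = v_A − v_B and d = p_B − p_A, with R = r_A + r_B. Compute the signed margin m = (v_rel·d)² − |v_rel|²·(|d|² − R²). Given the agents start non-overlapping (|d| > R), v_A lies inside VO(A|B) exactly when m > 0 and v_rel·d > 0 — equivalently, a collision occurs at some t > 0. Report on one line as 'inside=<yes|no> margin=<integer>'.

d = (-1, -7),  |d|² = 50;  R = 1+6 = 7,  c = 50−7² = 1
v_rel = (-12, -5),  |v_rel|² = 169;  v_rel·d = (-12)·(-1) + (-5)·(-7) = 47
169·t² − 94·t + 1 = 0  ⇒  m = 47² − 169·1 = 2040
m = 2040 > 0,  v_rel·d = 47 > 0  ⇒  inside

inside=yes margin=2040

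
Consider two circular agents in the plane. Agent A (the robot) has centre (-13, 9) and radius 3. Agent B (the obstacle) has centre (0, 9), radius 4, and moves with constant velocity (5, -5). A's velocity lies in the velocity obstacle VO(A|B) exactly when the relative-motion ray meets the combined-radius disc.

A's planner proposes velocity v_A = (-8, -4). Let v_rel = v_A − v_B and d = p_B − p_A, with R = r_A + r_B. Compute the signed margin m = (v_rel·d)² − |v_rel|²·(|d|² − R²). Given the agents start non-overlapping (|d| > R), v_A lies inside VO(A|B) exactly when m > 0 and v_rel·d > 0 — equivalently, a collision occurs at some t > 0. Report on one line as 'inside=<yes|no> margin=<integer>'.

d = (13, 0),  |d|² = 169;  R = 3+4 = 7,  c = 169−7² = 120
v_rel = (-13, 1),  |v_rel|² = 170;  v_rel·d = (-13)·(13) + (1)·(0) = -169
170·t² + 338·t + 120 = 0  ⇒  m = (-169)² − 170·120 = 8161
m = 8161 > 0,  v_rel·d = -169 < 0  ⇒  outside

inside=no margin=8161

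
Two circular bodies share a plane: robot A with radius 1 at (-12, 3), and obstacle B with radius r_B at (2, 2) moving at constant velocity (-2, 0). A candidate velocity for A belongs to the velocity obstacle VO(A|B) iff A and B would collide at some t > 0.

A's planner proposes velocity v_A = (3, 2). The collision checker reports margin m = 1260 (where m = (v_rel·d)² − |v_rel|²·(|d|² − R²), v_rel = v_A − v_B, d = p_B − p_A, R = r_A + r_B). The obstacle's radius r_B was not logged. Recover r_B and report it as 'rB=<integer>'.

m = 1260
d = (14, -1);  v_rel = (5, 2),  |v_rel|² = 29
v_rel×d = (5)·(-1) − (2)·(14) = -33
since m = R²·29 − (-33)²:  R² = (1089 + 1260) / 29 = 81
R = √81 = 9  ⇒  r_B = 9 − 1 = 8

rB=8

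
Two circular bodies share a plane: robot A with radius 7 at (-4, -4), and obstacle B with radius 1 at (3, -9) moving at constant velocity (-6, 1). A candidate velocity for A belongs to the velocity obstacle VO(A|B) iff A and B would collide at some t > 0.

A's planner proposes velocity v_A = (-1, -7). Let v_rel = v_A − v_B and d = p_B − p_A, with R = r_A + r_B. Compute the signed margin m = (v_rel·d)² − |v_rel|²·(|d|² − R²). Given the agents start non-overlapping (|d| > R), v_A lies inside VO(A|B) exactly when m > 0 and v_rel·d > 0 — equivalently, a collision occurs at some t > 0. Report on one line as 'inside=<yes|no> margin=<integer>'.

d = (7, -5),  |d|² = 74;  R = 7+1 = 8,  c = 74−8² = 10
v_rel = (5, -8),  |v_rel|² = 89;  v_rel·d = (5)·(7) + (-8)·(-5) = 75
89·t² − 150·t + 10 = 0  ⇒  m = 75² − 89·10 = 4735
m = 4735 > 0,  v_rel·d = 75 > 0  ⇒  inside

inside=yes margin=4735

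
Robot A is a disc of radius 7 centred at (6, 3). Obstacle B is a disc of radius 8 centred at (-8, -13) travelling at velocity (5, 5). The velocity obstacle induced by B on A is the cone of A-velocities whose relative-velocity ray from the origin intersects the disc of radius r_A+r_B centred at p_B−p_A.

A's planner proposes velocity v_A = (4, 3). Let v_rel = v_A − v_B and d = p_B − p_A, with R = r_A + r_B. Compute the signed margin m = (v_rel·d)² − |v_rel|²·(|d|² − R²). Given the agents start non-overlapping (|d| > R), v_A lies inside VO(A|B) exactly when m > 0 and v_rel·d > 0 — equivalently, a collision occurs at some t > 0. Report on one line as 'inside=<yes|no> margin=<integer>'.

d = (-14, -16),  |d|² = 452;  R = 7+8 = 15,  c = 452−15² = 227
v_rel = (-1, -2),  |v_rel|² = 5;  v_rel·d = (-1)·(-14) + (-2)·(-16) = 46
5·t² − 92·t + 227 = 0  ⇒  m = 46² − 5·227 = 981
m = 981 > 0,  v_rel·d = 46 > 0  ⇒  inside

inside=yes margin=981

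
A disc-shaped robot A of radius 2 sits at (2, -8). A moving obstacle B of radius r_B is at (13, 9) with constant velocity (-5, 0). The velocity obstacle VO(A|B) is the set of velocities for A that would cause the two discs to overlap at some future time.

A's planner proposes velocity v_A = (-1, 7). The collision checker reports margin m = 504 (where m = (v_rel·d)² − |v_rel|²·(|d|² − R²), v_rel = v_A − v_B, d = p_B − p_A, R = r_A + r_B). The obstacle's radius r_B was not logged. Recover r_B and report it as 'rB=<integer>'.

m = 504
d = (11, 17);  v_rel = (4, 7),  |v_rel|² = 65
v_rel×d = (4)·(17) − (7)·(11) = -9
since m = R²·65 − (-9)²:  R² = (81 + 504) / 65 = 9
R = √9 = 3  ⇒  r_B = 3 − 2 = 1

rB=1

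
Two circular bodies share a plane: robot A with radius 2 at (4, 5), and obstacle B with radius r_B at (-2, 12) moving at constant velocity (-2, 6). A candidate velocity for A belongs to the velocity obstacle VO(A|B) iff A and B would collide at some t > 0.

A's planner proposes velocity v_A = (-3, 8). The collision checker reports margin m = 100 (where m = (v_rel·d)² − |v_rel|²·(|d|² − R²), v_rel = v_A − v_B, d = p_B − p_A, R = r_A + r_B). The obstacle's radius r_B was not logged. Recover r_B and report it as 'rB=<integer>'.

m = 100
d = (-6, 7);  v_rel = (-1, 2),  |v_rel|² = 5
v_rel×d = (-1)·(7) − (2)·(-6) = 5
since m = R²·5 − 5²:  R² = (25 + 100) / 5 = 25
R = √25 = 5  ⇒  r_B = 5 − 2 = 3

rB=3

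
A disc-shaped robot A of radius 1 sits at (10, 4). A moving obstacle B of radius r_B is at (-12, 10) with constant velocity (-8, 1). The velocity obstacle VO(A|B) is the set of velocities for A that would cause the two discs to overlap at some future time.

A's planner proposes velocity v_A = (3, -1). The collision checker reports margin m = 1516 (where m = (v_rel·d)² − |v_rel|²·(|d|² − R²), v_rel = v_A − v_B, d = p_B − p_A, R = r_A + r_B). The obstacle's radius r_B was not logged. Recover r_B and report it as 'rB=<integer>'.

m = 1516
d = (-22, 6);  v_rel = (11, -2),  |v_rel|² = 125
v_rel×d = (11)·(6) − (-2)·(-22) = 22
since m = R²·125 − 22²:  R² = (484 + 1516) / 125 = 16
R = √16 = 4  ⇒  r_B = 4 − 1 = 3

rB=3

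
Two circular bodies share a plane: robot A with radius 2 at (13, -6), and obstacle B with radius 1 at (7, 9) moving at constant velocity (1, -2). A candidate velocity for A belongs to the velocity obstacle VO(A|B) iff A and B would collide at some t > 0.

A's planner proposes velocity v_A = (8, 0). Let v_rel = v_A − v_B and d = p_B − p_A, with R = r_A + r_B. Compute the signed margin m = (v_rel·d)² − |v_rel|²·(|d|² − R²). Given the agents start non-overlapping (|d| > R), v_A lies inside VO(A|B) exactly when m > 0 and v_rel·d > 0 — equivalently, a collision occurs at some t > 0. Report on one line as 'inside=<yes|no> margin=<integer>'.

d = (-6, 15),  |d|² = 261;  R = 2+1 = 3,  c = 261−3² = 252
v_rel = (7, 2),  |v_rel|² = 53;  v_rel·d = (7)·(-6) + (2)·(15) = -12
53·t² + 24·t + 252 = 0  ⇒  m = (-12)² − 53·252 = -13212
m = -13212 < 0,  v_rel·d = -12 < 0  ⇒  outside

inside=no margin=-13212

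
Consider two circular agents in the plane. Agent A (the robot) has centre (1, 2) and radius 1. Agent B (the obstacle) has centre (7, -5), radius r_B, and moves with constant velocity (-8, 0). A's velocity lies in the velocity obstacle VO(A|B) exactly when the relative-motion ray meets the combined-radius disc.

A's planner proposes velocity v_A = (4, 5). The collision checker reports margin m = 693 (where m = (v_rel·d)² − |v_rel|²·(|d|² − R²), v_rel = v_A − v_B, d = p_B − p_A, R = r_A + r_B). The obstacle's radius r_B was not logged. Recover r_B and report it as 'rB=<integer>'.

m = 693
d = (6, -7);  v_rel = (12, 5),  |v_rel|² = 169
v_rel×d = (12)·(-7) − (5)·(6) = -114
since m = R²·169 − (-114)²:  R² = (12996 + 693) / 169 = 81
R = √81 = 9  ⇒  r_B = 9 − 1 = 8

rB=8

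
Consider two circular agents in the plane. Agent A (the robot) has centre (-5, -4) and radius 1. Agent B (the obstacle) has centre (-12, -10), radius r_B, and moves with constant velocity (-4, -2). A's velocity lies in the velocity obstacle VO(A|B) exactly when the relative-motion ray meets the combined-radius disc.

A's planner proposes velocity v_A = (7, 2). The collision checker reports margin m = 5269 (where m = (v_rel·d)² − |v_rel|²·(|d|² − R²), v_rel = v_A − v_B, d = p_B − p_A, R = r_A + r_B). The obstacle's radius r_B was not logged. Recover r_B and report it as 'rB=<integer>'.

m = 5269
d = (-7, -6);  v_rel = (11, 4),  |v_rel|² = 137
v_rel×d = (11)·(-6) − (4)·(-7) = -38
since m = R²·137 − (-38)²:  R² = (1444 + 5269) / 137 = 49
R = √49 = 7  ⇒  r_B = 7 − 1 = 6

rB=6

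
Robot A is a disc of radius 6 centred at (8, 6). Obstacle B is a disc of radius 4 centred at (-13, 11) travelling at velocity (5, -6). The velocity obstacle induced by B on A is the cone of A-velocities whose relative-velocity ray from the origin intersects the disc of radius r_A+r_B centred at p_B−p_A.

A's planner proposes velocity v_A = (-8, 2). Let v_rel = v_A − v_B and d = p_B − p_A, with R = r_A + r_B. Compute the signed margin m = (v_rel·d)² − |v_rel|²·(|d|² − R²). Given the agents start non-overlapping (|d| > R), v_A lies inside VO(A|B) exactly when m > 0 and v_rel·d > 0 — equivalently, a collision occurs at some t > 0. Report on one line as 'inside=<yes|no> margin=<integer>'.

d = (-21, 5),  |d|² = 466;  R = 6+4 = 10,  c = 466−10² = 366
v_rel = (-13, 8),  |v_rel|² = 233;  v_rel·d = (-13)·(-21) + (8)·(5) = 313
233·t² − 626·t + 366 = 0  ⇒  m = 313² − 233·366 = 12691
m = 12691 > 0,  v_rel·d = 313 > 0  ⇒  inside

inside=yes margin=12691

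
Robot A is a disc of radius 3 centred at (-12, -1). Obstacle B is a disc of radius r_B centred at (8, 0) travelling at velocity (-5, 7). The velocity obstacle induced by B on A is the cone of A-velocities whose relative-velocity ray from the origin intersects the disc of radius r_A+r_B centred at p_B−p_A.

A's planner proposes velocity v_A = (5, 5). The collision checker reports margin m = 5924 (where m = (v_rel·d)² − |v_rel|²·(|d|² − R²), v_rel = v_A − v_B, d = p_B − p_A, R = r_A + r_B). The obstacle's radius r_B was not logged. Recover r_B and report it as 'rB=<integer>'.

m = 5924
d = (20, 1);  v_rel = (10, -2),  |v_rel|² = 104
v_rel×d = (10)·(1) − (-2)·(20) = 50
since m = R²·104 − 50²:  R² = (2500 + 5924) / 104 = 81
R = √81 = 9  ⇒  r_B = 9 − 3 = 6

rB=6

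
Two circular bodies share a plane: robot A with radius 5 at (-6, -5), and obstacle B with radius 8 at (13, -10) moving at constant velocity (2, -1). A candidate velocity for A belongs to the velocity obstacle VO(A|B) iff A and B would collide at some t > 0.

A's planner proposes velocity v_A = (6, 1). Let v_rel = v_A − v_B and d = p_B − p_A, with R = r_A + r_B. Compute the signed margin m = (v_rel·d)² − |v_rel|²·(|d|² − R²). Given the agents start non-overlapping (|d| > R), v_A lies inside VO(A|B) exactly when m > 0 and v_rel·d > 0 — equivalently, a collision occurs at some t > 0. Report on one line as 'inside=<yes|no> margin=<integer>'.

d = (19, -5),  |d|² = 386;  R = 5+8 = 13,  c = 386−13² = 217
v_rel = (4, 2),  |v_rel|² = 20;  v_rel·d = (4)·(19) + (2)·(-5) = 66
20·t² − 132·t + 217 = 0  ⇒  m = 66² − 20·217 = 16
m = 16 > 0,  v_rel·d = 66 > 0  ⇒  inside

inside=yes margin=16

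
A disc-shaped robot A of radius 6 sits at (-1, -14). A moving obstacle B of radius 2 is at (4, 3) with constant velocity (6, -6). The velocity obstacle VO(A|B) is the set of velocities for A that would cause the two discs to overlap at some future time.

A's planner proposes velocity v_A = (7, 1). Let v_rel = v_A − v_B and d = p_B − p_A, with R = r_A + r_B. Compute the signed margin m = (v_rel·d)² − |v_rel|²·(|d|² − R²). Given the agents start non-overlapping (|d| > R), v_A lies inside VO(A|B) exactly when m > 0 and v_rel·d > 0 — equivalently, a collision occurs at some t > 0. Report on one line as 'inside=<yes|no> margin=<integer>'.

d = (5, 17),  |d|² = 314;  R = 6+2 = 8,  c = 314−8² = 250
v_rel = (1, 7),  |v_rel|² = 50;  v_rel·d = (1)·(5) + (7)·(17) = 124
50·t² − 248·t + 250 = 0  ⇒  m = 124² − 50·250 = 2876
m = 2876 > 0,  v_rel·d = 124 > 0  ⇒  inside

inside=yes margin=2876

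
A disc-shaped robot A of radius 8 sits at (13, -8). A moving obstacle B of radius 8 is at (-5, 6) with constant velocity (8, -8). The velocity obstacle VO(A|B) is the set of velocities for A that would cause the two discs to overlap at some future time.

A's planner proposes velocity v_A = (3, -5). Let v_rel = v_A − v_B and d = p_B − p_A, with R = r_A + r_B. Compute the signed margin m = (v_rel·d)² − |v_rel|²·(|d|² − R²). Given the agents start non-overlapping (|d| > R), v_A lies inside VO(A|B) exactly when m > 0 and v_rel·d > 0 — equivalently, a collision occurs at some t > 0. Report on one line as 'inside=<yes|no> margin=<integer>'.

d = (-18, 14),  |d|² = 520;  R = 8+8 = 16,  c = 520−16² = 264
v_rel = (-5, 3),  |v_rel|² = 34;  v_rel·d = (-5)·(-18) + (3)·(14) = 132
34·t² − 264·t + 264 = 0  ⇒  m = 132² − 34·264 = 8448
m = 8448 > 0,  v_rel·d = 132 > 0  ⇒  inside

inside=yes margin=8448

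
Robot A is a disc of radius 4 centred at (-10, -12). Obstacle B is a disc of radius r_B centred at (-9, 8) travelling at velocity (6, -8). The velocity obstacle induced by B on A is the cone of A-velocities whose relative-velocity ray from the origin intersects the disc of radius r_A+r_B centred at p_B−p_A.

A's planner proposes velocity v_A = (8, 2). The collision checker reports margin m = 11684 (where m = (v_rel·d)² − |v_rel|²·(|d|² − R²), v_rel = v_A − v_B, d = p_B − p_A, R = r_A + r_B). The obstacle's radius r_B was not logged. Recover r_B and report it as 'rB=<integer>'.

m = 11684
d = (1, 20);  v_rel = (2, 10),  |v_rel|² = 104
v_rel×d = (2)·(20) − (10)·(1) = 30
since m = R²·104 − 30²:  R² = (900 + 11684) / 104 = 121
R = √121 = 11  ⇒  r_B = 11 − 4 = 7

rB=7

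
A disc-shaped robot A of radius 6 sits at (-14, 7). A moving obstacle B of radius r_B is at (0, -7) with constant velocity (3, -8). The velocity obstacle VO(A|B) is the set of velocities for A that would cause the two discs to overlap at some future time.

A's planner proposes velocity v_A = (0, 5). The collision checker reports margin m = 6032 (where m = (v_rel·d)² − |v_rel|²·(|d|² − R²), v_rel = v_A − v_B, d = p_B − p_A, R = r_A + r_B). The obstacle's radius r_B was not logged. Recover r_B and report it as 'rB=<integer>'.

m = 6032
d = (14, -14);  v_rel = (-3, 13),  |v_rel|² = 178
v_rel×d = (-3)·(-14) − (13)·(14) = -140
since m = R²·178 − (-140)²:  R² = (19600 + 6032) / 178 = 144
R = √144 = 12  ⇒  r_B = 12 − 6 = 6

rB=6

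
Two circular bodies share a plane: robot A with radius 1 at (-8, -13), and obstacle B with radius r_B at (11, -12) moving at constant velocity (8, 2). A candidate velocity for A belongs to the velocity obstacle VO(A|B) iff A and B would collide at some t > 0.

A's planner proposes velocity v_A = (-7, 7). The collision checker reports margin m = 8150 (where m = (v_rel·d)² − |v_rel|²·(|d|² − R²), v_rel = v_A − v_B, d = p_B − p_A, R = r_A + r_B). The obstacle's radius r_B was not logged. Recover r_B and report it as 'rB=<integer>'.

m = 8150
d = (19, 1);  v_rel = (-15, 5),  |v_rel|² = 250
v_rel×d = (-15)·(1) − (5)·(19) = -110
since m = R²·250 − (-110)²:  R² = (12100 + 8150) / 250 = 81
R = √81 = 9  ⇒  r_B = 9 − 1 = 8

rB=8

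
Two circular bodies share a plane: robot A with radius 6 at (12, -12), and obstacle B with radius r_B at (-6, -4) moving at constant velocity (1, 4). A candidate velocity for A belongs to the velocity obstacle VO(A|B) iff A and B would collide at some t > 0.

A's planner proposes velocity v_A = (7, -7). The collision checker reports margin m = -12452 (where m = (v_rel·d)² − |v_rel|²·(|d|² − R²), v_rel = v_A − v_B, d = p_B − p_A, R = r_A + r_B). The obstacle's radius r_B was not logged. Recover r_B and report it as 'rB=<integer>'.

m = -12452
d = (-18, 8);  v_rel = (6, -11),  |v_rel|² = 157
v_rel×d = (6)·(8) − (-11)·(-18) = -150
since m = R²·157 − (-150)²:  R² = (22500 + -12452) / 157 = 64
R = √64 = 8  ⇒  r_B = 8 − 6 = 2

rB=2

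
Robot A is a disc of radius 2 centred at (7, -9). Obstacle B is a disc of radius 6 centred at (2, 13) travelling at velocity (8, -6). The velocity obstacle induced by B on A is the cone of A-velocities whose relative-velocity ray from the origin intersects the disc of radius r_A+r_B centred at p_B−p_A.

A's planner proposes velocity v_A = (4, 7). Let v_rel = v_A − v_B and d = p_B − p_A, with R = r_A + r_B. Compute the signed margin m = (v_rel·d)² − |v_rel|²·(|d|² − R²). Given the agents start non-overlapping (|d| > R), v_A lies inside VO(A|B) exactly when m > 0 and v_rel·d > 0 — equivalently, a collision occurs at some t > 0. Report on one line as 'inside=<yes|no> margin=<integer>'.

d = (-5, 22),  |d|² = 509;  R = 2+6 = 8,  c = 509−8² = 445
v_rel = (-4, 13),  |v_rel|² = 185;  v_rel·d = (-4)·(-5) + (13)·(22) = 306
185·t² − 612·t + 445 = 0  ⇒  m = 306² − 185·445 = 11311
m = 11311 > 0,  v_rel·d = 306 > 0  ⇒  inside

inside=yes margin=11311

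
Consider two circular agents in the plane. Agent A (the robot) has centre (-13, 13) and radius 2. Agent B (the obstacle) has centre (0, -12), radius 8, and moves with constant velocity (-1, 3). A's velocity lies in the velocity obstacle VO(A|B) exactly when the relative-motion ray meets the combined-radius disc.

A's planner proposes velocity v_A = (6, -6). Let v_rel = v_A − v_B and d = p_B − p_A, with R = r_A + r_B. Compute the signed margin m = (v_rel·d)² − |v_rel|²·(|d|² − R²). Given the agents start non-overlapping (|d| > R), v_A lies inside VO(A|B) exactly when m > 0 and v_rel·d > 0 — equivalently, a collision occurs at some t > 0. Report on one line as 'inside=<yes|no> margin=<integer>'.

d = (13, -25),  |d|² = 794;  R = 2+8 = 10,  c = 794−10² = 694
v_rel = (7, -9),  |v_rel|² = 130;  v_rel·d = (7)·(13) + (-9)·(-25) = 316
130·t² − 632·t + 694 = 0  ⇒  m = 316² − 130·694 = 9636
m = 9636 > 0,  v_rel·d = 316 > 0  ⇒  inside

inside=yes margin=9636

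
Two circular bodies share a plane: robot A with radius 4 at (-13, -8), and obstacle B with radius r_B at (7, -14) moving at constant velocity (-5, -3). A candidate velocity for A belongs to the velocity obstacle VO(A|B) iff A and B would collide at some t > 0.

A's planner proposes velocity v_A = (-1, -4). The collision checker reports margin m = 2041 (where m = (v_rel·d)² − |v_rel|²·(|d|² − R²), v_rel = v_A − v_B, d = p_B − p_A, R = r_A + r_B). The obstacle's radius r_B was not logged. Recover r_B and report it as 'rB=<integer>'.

m = 2041
d = (20, -6);  v_rel = (4, -1),  |v_rel|² = 17
v_rel×d = (4)·(-6) − (-1)·(20) = -4
since m = R²·17 − (-4)²:  R² = (16 + 2041) / 17 = 121
R = √121 = 11  ⇒  r_B = 11 − 4 = 7

rB=7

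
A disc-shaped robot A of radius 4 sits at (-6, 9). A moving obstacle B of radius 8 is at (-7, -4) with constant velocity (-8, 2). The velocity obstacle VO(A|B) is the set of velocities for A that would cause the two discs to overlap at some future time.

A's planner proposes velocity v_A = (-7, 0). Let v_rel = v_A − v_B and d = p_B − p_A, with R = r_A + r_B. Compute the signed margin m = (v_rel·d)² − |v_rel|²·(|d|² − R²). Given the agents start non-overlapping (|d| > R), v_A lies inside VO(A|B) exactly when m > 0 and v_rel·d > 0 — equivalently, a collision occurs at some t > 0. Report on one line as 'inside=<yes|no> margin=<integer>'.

d = (-1, -13),  |d|² = 170;  R = 4+8 = 12,  c = 170−12² = 26
v_rel = (1, -2),  |v_rel|² = 5;  v_rel·d = (1)·(-1) + (-2)·(-13) = 25
5·t² − 50·t + 26 = 0  ⇒  m = 25² − 5·26 = 495
m = 495 > 0,  v_rel·d = 25 > 0  ⇒  inside

inside=yes margin=495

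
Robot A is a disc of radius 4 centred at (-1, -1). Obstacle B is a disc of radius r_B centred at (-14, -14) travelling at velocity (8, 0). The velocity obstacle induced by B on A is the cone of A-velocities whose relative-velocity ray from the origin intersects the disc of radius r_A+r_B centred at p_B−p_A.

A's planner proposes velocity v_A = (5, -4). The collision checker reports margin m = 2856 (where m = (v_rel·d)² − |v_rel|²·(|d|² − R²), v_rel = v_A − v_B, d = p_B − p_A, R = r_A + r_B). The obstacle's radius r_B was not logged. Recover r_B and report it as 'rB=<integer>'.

m = 2856
d = (-13, -13);  v_rel = (-3, -4),  |v_rel|² = 25
v_rel×d = (-3)·(-13) − (-4)·(-13) = -13
since m = R²·25 − (-13)²:  R² = (169 + 2856) / 25 = 121
R = √121 = 11  ⇒  r_B = 11 − 4 = 7

rB=7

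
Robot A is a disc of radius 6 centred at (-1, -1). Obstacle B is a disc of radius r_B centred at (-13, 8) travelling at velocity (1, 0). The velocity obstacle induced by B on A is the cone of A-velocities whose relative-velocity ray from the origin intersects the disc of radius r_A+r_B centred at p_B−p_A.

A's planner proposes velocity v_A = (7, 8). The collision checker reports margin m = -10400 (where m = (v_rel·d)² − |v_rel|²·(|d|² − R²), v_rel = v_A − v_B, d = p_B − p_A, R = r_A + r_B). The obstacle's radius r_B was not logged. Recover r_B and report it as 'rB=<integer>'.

m = -10400
d = (-12, 9);  v_rel = (6, 8),  |v_rel|² = 100
v_rel×d = (6)·(9) − (8)·(-12) = 150
since m = R²·100 − 150²:  R² = (22500 + -10400) / 100 = 121
R = √121 = 11  ⇒  r_B = 11 − 6 = 5

rB=5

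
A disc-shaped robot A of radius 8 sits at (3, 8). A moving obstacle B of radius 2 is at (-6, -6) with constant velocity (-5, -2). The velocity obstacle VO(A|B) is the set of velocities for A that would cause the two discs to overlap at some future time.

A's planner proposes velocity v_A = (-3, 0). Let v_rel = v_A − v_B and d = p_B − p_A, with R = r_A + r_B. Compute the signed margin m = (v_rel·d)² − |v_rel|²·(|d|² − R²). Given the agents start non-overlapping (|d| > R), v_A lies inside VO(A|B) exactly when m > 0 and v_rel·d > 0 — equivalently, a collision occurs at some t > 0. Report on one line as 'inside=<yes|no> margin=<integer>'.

d = (-9, -14),  |d|² = 277;  R = 8+2 = 10,  c = 277−10² = 177
v_rel = (2, 2),  |v_rel|² = 8;  v_rel·d = (2)·(-9) + (2)·(-14) = -46
8·t² + 92·t + 177 = 0  ⇒  m = (-46)² − 8·177 = 700
m = 700 > 0,  v_rel·d = -46 < 0  ⇒  outside

inside=no margin=700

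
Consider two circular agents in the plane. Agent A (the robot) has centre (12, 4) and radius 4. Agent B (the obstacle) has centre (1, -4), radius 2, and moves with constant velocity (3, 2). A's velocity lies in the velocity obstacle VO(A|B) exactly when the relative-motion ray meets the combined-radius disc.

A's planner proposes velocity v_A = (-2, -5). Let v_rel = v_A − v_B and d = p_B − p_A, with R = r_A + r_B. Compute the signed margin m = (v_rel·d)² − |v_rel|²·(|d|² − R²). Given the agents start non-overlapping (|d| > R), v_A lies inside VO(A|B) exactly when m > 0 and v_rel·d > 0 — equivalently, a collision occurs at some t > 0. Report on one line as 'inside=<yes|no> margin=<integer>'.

d = (-11, -8),  |d|² = 185;  R = 4+2 = 6,  c = 185−6² = 149
v_rel = (-5, -7),  |v_rel|² = 74;  v_rel·d = (-5)·(-11) + (-7)·(-8) = 111
74·t² − 222·t + 149 = 0  ⇒  m = 111² − 74·149 = 1295
m = 1295 > 0,  v_rel·d = 111 > 0  ⇒  inside

inside=yes margin=1295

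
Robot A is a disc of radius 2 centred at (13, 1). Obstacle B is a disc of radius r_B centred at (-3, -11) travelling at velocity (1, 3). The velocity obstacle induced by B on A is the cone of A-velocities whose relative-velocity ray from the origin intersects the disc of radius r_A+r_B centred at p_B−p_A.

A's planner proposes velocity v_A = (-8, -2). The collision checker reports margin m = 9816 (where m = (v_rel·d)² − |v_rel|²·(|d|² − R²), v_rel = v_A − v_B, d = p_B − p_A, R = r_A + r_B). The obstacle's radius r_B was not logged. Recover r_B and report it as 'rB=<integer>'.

m = 9816
d = (-16, -12);  v_rel = (-9, -5),  |v_rel|² = 106
v_rel×d = (-9)·(-12) − (-5)·(-16) = 28
since m = R²·106 − 28²:  R² = (784 + 9816) / 106 = 100
R = √100 = 10  ⇒  r_B = 10 − 2 = 8

rB=8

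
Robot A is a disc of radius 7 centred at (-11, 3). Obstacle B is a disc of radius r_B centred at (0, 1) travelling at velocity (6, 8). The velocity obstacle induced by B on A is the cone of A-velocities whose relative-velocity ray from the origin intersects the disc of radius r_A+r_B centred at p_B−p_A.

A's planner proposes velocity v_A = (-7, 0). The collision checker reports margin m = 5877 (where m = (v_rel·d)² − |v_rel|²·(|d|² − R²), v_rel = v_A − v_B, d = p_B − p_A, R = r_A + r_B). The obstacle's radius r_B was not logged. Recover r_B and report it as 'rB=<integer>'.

m = 5877
d = (11, -2);  v_rel = (-13, -8),  |v_rel|² = 233
v_rel×d = (-13)·(-2) − (-8)·(11) = 114
since m = R²·233 − 114²:  R² = (12996 + 5877) / 233 = 81
R = √81 = 9  ⇒  r_B = 9 − 7 = 2

rB=2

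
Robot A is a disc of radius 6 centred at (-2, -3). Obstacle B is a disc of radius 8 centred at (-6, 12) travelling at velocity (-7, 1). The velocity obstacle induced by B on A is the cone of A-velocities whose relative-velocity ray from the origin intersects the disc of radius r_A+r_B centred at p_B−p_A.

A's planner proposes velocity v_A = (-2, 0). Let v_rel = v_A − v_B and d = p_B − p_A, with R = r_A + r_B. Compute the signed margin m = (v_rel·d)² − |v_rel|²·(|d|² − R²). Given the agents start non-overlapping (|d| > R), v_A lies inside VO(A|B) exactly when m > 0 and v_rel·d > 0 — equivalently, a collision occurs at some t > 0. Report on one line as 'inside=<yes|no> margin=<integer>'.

d = (-4, 15),  |d|² = 241;  R = 6+8 = 14,  c = 241−14² = 45
v_rel = (5, -1),  |v_rel|² = 26;  v_rel·d = (5)·(-4) + (-1)·(15) = -35
26·t² + 70·t + 45 = 0  ⇒  m = (-35)² − 26·45 = 55
m = 55 > 0,  v_rel·d = -35 < 0  ⇒  outside

inside=no margin=55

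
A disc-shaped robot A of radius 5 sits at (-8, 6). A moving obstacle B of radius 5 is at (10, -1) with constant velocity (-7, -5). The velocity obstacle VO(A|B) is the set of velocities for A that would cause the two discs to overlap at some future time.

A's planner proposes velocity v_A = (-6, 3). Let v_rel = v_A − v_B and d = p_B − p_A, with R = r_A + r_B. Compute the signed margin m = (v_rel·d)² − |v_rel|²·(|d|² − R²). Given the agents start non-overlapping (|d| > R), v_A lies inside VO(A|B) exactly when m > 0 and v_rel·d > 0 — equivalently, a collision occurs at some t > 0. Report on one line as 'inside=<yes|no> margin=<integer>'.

d = (18, -7),  |d|² = 373;  R = 5+5 = 10,  c = 373−10² = 273
v_rel = (1, 8),  |v_rel|² = 65;  v_rel·d = (1)·(18) + (8)·(-7) = -38
65·t² + 76·t + 273 = 0  ⇒  m = (-38)² − 65·273 = -16301
m = -16301 < 0,  v_rel·d = -38 < 0  ⇒  outside

inside=no margin=-16301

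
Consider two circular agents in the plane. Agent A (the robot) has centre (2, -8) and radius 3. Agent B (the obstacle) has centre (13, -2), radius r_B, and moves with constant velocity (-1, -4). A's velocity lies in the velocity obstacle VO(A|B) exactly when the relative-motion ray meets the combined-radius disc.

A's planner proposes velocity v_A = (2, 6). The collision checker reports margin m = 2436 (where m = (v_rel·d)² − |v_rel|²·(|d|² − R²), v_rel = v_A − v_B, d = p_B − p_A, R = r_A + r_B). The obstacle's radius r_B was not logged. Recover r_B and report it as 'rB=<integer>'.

m = 2436
d = (11, 6);  v_rel = (3, 10),  |v_rel|² = 109
v_rel×d = (3)·(6) − (10)·(11) = -92
since m = R²·109 − (-92)²:  R² = (8464 + 2436) / 109 = 100
R = √100 = 10  ⇒  r_B = 10 − 3 = 7

rB=7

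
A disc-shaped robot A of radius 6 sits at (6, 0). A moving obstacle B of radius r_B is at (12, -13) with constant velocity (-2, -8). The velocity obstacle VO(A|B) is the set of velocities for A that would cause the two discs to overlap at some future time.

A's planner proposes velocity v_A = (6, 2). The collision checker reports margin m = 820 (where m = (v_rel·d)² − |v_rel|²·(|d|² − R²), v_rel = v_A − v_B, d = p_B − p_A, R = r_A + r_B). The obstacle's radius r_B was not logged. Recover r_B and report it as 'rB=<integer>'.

m = 820
d = (6, -13);  v_rel = (8, 10),  |v_rel|² = 164
v_rel×d = (8)·(-13) − (10)·(6) = -164
since m = R²·164 − (-164)²:  R² = (26896 + 820) / 164 = 169
R = √169 = 13  ⇒  r_B = 13 − 6 = 7

rB=7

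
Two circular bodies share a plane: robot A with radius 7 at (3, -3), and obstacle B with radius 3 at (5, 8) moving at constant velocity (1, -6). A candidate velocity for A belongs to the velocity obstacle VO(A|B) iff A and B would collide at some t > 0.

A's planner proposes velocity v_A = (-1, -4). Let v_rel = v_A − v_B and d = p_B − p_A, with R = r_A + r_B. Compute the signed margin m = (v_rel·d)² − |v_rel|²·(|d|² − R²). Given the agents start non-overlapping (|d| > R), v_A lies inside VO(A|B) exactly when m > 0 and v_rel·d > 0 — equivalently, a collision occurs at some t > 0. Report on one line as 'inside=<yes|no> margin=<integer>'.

d = (2, 11),  |d|² = 125;  R = 7+3 = 10,  c = 125−10² = 25
v_rel = (-2, 2),  |v_rel|² = 8;  v_rel·d = (-2)·(2) + (2)·(11) = 18
8·t² − 36·t + 25 = 0  ⇒  m = 18² − 8·25 = 124
m = 124 > 0,  v_rel·d = 18 > 0  ⇒  inside

inside=yes margin=124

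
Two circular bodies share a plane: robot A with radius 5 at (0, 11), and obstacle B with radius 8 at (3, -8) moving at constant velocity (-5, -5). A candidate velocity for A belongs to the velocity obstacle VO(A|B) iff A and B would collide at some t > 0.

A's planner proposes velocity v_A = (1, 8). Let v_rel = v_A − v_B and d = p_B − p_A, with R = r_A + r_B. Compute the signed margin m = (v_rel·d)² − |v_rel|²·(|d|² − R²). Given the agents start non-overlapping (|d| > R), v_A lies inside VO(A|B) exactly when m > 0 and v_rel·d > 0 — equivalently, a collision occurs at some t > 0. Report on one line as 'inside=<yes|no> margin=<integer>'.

d = (3, -19),  |d|² = 370;  R = 5+8 = 13,  c = 370−13² = 201
v_rel = (6, 13),  |v_rel|² = 205;  v_rel·d = (6)·(3) + (13)·(-19) = -229
205·t² + 458·t + 201 = 0  ⇒  m = (-229)² − 205·201 = 11236
m = 11236 > 0,  v_rel·d = -229 < 0  ⇒  outside

inside=no margin=11236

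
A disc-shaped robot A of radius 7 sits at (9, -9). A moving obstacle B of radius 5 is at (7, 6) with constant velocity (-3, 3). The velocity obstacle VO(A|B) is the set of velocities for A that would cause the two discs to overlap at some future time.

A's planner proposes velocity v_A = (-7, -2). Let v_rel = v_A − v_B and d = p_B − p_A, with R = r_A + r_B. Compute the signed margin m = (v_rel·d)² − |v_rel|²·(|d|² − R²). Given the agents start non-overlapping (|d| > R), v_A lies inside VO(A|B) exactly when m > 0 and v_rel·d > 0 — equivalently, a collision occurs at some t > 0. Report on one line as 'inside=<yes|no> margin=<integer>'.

d = (-2, 15),  |d|² = 229;  R = 7+5 = 12,  c = 229−12² = 85
v_rel = (-4, -5),  |v_rel|² = 41;  v_rel·d = (-4)·(-2) + (-5)·(15) = -67
41·t² + 134·t + 85 = 0  ⇒  m = (-67)² − 41·85 = 1004
m = 1004 > 0,  v_rel·d = -67 < 0  ⇒  outside

inside=no margin=1004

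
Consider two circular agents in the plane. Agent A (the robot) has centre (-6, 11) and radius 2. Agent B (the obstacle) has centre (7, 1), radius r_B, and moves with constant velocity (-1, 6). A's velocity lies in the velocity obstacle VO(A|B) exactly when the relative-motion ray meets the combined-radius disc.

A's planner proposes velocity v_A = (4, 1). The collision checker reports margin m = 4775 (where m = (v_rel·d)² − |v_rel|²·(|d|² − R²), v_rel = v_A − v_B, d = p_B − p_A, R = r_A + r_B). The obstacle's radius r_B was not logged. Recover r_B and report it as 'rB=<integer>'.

m = 4775
d = (13, -10);  v_rel = (5, -5),  |v_rel|² = 50
v_rel×d = (5)·(-10) − (-5)·(13) = 15
since m = R²·50 − 15²:  R² = (225 + 4775) / 50 = 100
R = √100 = 10  ⇒  r_B = 10 − 2 = 8

rB=8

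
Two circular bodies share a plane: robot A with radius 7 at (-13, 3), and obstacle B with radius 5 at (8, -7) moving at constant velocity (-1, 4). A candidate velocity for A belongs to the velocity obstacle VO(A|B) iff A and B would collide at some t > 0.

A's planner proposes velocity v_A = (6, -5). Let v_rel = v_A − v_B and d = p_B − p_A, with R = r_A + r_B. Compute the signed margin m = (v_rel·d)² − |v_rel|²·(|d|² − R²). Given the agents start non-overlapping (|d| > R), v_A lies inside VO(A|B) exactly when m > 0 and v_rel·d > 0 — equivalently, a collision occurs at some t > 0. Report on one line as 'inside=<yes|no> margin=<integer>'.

d = (21, -10),  |d|² = 541;  R = 7+5 = 12,  c = 541−12² = 397
v_rel = (7, -9),  |v_rel|² = 130;  v_rel·d = (7)·(21) + (-9)·(-10) = 237
130·t² − 474·t + 397 = 0  ⇒  m = 237² − 130·397 = 4559
m = 4559 > 0,  v_rel·d = 237 > 0  ⇒  inside

inside=yes margin=4559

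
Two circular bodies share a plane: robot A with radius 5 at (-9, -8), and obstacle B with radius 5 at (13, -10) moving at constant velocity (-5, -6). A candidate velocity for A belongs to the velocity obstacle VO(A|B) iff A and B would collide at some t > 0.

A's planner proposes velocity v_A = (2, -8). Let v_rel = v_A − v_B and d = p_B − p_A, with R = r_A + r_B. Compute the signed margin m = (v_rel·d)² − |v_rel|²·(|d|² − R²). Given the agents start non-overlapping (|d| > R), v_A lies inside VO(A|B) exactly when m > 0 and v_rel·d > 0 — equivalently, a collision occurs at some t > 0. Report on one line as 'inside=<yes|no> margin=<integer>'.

d = (22, -2),  |d|² = 488;  R = 5+5 = 10,  c = 488−10² = 388
v_rel = (7, -2),  |v_rel|² = 53;  v_rel·d = (7)·(22) + (-2)·(-2) = 158
53·t² − 316·t + 388 = 0  ⇒  m = 158² − 53·388 = 4400
m = 4400 > 0,  v_rel·d = 158 > 0  ⇒  inside

inside=yes margin=4400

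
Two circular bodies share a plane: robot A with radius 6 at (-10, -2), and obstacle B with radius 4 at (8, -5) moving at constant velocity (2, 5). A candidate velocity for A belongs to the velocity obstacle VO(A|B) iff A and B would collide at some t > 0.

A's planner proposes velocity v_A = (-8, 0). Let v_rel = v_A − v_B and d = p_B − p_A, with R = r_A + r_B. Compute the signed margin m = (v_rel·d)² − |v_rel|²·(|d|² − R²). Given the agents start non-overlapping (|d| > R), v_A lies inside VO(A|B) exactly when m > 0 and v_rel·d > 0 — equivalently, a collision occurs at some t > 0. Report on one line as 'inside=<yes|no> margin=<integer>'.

d = (18, -3),  |d|² = 333;  R = 6+4 = 10,  c = 333−10² = 233
v_rel = (-10, -5),  |v_rel|² = 125;  v_rel·d = (-10)·(18) + (-5)·(-3) = -165
125·t² + 330·t + 233 = 0  ⇒  m = (-165)² − 125·233 = -1900
m = -1900 < 0,  v_rel·d = -165 < 0  ⇒  outside

inside=no margin=-1900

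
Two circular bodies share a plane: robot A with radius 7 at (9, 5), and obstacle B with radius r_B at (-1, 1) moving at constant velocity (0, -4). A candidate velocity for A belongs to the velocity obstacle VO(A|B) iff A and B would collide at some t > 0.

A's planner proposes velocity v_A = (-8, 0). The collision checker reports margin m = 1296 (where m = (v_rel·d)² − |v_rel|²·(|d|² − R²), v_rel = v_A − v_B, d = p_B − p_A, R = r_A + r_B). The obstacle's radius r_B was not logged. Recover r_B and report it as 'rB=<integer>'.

m = 1296
d = (-10, -4);  v_rel = (-8, 4),  |v_rel|² = 80
v_rel×d = (-8)·(-4) − (4)·(-10) = 72
since m = R²·80 − 72²:  R² = (5184 + 1296) / 80 = 81
R = √81 = 9  ⇒  r_B = 9 − 7 = 2

rB=2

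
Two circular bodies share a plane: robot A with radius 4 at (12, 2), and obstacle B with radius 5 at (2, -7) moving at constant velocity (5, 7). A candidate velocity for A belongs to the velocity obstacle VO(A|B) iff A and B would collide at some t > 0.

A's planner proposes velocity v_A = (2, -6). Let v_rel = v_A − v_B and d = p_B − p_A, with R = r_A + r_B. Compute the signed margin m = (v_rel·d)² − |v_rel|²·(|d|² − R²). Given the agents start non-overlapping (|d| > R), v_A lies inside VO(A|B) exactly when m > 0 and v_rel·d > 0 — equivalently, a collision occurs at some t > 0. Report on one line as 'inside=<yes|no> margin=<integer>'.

d = (-10, -9),  |d|² = 181;  R = 4+5 = 9,  c = 181−9² = 100
v_rel = (-3, -13),  |v_rel|² = 178;  v_rel·d = (-3)·(-10) + (-13)·(-9) = 147
178·t² − 294·t + 100 = 0  ⇒  m = 147² − 178·100 = 3809
m = 3809 > 0,  v_rel·d = 147 > 0  ⇒  inside

inside=yes margin=3809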